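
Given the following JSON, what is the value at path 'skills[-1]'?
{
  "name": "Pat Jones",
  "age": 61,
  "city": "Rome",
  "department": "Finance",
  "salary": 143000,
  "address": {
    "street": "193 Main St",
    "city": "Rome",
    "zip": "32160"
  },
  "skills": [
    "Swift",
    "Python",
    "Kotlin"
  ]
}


Query: skills[-1]
Path: skills -> last element
Value: Kotlin

Kotlin


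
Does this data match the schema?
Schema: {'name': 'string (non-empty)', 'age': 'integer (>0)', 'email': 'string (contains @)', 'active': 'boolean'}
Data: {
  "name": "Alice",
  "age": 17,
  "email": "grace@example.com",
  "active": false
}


Validating each field against schema:
  name: OK (non-empty string)
  age: OK (positive integer)
  email: OK (string with @)
  active: OK (boolean)

Result: VALID

VALID


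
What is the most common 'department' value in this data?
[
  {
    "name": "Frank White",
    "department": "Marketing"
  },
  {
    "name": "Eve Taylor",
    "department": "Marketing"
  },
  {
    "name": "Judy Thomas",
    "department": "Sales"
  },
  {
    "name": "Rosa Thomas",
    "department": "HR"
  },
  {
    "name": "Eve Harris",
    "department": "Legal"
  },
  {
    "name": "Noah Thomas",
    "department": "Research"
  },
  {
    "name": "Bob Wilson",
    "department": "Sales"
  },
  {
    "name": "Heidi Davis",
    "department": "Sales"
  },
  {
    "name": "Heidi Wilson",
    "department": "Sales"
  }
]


Counting 'department' values across 9 records:

  Sales: 4 ####
  Marketing: 2 ##
  HR: 1 #
  Legal: 1 #
  Research: 1 #

Most common: Sales (4 times)

Sales (4 times)


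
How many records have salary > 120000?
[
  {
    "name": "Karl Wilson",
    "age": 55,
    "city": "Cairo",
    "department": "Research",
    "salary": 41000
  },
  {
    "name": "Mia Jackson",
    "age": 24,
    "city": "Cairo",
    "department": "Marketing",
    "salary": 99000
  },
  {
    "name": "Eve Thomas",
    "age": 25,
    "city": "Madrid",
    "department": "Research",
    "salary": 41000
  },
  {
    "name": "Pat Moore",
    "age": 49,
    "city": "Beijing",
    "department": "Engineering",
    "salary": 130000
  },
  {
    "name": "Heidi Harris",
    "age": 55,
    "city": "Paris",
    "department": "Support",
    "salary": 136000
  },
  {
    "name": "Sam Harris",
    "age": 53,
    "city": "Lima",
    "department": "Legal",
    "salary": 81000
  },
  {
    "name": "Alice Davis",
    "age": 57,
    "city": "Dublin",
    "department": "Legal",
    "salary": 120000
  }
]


Data: 7 records
Condition: salary > 120000

Checking each record:
  Karl Wilson: 41000
  Mia Jackson: 99000
  Eve Thomas: 41000
  Pat Moore: 130000 MATCH
  Heidi Harris: 136000 MATCH
  Sam Harris: 81000
  Alice Davis: 120000

Count: 2

2


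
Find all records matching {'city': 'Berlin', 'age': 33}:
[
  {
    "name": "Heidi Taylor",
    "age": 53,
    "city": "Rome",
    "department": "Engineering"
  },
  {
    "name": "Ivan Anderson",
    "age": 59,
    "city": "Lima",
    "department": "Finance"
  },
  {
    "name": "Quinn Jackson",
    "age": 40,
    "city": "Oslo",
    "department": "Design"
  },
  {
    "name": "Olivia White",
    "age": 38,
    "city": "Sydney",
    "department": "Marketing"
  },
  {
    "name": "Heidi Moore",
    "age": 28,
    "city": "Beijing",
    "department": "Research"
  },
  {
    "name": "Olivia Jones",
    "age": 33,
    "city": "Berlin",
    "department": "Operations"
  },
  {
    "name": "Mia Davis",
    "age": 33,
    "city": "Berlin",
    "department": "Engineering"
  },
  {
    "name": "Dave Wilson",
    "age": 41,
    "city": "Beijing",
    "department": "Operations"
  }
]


Search criteria: {'city': 'Berlin', 'age': 33}

Checking 8 records:
  Heidi Taylor: {city: Rome, age: 53}
  Ivan Anderson: {city: Lima, age: 59}
  Quinn Jackson: {city: Oslo, age: 40}
  Olivia White: {city: Sydney, age: 38}
  Heidi Moore: {city: Beijing, age: 28}
  Olivia Jones: {city: Berlin, age: 33} <-- MATCH
  Mia Davis: {city: Berlin, age: 33} <-- MATCH
  Dave Wilson: {city: Beijing, age: 41}

Matches: ["Olivia Jones", "Mia Davis"]

["Olivia Jones", "Mia Davis"]


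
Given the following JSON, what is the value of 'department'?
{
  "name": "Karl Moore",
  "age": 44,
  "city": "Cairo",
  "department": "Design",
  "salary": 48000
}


Looking up field 'department'
Value: Design

Design


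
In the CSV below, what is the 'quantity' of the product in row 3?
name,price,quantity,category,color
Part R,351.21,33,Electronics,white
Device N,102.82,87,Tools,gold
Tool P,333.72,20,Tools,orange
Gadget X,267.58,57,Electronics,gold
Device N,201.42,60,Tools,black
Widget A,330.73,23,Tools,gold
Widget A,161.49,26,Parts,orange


Query: Row 3 ('Tool P'), column 'quantity'
Value: 20

20


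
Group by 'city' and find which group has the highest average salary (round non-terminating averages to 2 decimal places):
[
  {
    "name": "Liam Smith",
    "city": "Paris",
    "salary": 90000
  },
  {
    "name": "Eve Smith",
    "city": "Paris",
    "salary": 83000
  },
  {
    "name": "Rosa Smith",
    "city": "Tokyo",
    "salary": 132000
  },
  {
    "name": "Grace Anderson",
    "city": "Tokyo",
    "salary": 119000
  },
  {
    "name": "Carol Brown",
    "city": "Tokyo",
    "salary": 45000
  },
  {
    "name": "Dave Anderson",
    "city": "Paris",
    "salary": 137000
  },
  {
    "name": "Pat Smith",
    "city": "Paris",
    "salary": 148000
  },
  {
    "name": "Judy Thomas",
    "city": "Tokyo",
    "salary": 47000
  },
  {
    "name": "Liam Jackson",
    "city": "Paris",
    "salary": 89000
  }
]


Group by: city

Groups:
  Paris: 5 people, avg salary = 547000/5 = $109400
  Tokyo: 4 people, avg salary = 343000/4 = $85750

Highest average salary: Paris ($109400)

Paris ($109400)


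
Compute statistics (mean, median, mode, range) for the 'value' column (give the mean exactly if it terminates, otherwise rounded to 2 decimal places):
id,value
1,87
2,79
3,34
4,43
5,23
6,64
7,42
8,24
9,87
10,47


Data: [87, 79, 34, 43, 23, 64, 42, 24, 87, 47]
Count: 10
Sum: 530
Mean: 530/10 = 53
Sorted: [23, 24, 34, 42, 43, 47, 64, 79, 87, 87]
Median: 45.0
Mode: 87 (2 times)
Range: 87 - 23 = 64
Min: 23, Max: 87

mean=53, median=45.0, mode=87, range=64


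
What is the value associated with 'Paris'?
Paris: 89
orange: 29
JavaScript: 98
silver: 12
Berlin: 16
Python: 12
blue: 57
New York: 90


Looking up key 'Paris'
Value: 89

89


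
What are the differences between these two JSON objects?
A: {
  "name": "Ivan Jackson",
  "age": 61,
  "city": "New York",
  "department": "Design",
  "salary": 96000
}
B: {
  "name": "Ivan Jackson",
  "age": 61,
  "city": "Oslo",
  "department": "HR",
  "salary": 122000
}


Comparing each field (in key order):
  name: same
  age: same
  city: DIFFERENT
  department: DIFFERENT
  salary: DIFFERENT
Differences:
  city: New York -> Oslo
  department: Design -> HR
  salary: 96000 -> 122000

3 field(s) changed

3 changes: city, department, salary


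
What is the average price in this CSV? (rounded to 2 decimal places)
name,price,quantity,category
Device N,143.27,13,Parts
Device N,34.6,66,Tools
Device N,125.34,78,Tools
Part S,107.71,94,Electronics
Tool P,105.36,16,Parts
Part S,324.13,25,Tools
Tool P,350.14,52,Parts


Computing average price:
Values: [143.27, 34.6, 125.34, 107.71, 105.36, 324.13, 350.14]
Sum = 1190.55
Count = 7
Average = 1190.55/7 ≈ 170.08 (rounded to 2 decimal places)

170.08


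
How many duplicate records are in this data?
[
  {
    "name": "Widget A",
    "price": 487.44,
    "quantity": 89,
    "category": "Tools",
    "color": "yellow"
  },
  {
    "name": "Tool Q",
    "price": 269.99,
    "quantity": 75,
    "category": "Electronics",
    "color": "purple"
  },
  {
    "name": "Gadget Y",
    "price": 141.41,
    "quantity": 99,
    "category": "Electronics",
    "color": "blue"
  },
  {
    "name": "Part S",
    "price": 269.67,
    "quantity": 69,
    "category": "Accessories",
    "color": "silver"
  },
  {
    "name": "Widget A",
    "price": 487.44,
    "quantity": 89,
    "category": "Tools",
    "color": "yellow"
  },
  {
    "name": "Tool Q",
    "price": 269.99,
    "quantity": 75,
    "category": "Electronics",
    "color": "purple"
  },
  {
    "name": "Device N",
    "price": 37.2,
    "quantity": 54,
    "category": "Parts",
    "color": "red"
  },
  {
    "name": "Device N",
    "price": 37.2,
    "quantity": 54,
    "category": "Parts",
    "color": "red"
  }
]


Checking 8 records for duplicates:

  Row 1: Widget A ($487.44, qty 89)
  Row 2: Tool Q ($269.99, qty 75)
  Row 3: Gadget Y ($141.41, qty 99)
  Row 4: Part S ($269.67, qty 69)
  Row 5: Widget A ($487.44, qty 89) <-- DUPLICATE
  Row 6: Tool Q ($269.99, qty 75) <-- DUPLICATE
  Row 7: Device N ($37.2, qty 54)
  Row 8: Device N ($37.2, qty 54) <-- DUPLICATE

Duplicates found: 3
Unique records: 5

3 duplicates, 5 unique


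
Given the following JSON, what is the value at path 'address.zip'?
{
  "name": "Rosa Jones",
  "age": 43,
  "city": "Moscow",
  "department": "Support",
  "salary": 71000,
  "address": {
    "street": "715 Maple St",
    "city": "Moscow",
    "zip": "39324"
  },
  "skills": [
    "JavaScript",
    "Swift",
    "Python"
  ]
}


Query: address.zip
Path: address -> zip
Value: 39324

39324


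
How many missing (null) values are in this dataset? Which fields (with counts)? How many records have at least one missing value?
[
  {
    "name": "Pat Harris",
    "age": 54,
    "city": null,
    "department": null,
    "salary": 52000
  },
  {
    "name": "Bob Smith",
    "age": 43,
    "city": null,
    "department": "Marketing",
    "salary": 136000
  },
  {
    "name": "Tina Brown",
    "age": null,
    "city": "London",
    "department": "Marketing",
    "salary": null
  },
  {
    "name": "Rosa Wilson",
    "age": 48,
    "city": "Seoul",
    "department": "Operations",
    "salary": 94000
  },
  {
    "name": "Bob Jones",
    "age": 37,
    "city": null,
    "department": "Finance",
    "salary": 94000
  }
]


Checking for missing (null) values in 5 records:

  Pat Harris: city, department
  Bob Smith: city
  Tina Brown: age, salary
  Rosa Wilson: complete
  Bob Jones: city

Per field:
  name: 0 missing
  age: 1 missing
  city: 3 missing
  department: 1 missing
  salary: 1 missing

Total missing values: 6
Records with any missing: 4

6 missing values (age: 1, city: 3, department: 1, salary: 1); 4 incomplete records


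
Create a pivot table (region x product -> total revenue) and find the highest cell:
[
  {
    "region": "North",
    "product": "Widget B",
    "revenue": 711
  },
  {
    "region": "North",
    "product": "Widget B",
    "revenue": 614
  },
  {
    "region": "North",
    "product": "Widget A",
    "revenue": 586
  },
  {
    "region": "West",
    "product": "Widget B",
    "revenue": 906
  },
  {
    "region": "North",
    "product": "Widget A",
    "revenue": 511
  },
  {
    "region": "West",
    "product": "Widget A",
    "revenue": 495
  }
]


Pivot: region (rows) x product (columns) -> total revenue

     Widget A      Widget B    
North         1097          1325  
West           495           906  

Highest: North / Widget B = $1325

North / Widget B = $1325


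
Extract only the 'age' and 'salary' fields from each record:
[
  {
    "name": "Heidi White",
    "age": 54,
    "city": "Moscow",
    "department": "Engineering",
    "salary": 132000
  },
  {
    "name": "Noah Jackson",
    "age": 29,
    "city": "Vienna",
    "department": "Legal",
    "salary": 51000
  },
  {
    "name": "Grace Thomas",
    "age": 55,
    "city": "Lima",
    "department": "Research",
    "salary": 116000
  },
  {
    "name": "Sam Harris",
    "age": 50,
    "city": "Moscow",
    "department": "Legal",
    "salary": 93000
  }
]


Original: 4 records with fields: name, age, city, department, salary
Keep: ['age', 'salary']
Drop: ['name', 'city', 'department']
Result: 4 records, 2 fields each

[
  {
    "age": 54,
    "salary": 132000
  },
  {
    "age": 29,
    "salary": 51000
  },
  {
    "age": 55,
    "salary": 116000
  },
  {
    "age": 50,
    "salary": 93000
  }
]


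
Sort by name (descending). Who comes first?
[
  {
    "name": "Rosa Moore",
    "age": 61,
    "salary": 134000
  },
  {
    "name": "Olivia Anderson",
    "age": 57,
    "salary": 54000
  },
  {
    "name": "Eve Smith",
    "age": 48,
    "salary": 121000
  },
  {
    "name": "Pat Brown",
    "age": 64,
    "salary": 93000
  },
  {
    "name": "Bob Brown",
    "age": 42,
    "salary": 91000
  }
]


Sort by: name (descending)

Sorted order:
  1. Rosa Moore (name = Rosa Moore)
  2. Pat Brown (name = Pat Brown)
  3. Olivia Anderson (name = Olivia Anderson)
  4. Eve Smith (name = Eve Smith)
  5. Bob Brown (name = Bob Brown)

First: Rosa Moore

Rosa Moore


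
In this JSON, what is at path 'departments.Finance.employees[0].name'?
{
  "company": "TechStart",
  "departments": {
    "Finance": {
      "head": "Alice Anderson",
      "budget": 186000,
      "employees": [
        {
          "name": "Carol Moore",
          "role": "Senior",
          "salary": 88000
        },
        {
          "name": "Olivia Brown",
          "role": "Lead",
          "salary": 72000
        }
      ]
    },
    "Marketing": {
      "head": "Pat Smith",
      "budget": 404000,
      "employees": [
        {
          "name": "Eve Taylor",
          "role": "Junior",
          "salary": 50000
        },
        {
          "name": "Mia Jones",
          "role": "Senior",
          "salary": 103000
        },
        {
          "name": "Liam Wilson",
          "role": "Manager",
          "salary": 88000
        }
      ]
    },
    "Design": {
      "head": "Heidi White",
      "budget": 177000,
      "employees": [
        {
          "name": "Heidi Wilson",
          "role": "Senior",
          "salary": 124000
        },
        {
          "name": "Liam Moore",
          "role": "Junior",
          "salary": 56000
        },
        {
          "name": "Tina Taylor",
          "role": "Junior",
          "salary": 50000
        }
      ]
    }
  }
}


Path: departments.Finance.employees[0].name

Navigate:
  -> departments
  -> Finance
  -> employees[0].name = 'Carol Moore'

Carol Moore


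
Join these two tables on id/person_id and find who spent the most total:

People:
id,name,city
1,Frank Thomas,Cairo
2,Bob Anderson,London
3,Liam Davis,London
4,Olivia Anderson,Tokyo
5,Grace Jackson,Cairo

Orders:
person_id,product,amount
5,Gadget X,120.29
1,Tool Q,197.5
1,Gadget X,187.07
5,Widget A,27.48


Join on: people.id = orders.person_id

Joined rows:
  Grace Jackson (Cairo) bought Gadget X for $120.29
  Frank Thomas (Cairo) bought Tool Q for $197.5
  Frank Thomas (Cairo) bought Gadget X for $187.07
  Grace Jackson (Cairo) bought Widget A for $27.48

Total per person:
  Frank Thomas: $384.57
  Grace Jackson: $147.77

Top spender: Frank Thomas ($384.57)

Frank Thomas ($384.57)


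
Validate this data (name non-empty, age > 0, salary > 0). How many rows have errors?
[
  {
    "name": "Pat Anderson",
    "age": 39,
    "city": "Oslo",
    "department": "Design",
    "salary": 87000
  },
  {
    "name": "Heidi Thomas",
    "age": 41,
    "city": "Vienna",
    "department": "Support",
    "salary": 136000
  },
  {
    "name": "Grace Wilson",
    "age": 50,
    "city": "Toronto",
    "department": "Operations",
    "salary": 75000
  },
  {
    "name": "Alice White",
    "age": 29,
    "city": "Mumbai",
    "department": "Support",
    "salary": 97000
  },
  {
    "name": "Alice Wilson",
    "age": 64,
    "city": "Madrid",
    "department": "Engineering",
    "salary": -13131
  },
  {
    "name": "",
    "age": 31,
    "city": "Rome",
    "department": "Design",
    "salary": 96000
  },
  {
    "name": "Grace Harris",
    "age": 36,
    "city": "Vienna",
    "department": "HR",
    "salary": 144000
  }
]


Validating 7 records:
Rules: name non-empty, age > 0, salary > 0

  Row 1 (Pat Anderson): OK
  Row 2 (Heidi Thomas): OK
  Row 3 (Grace Wilson): OK
  Row 4 (Alice White): OK
  Row 5 (Alice Wilson): negative salary: -13131
  Row 6 (???): empty name
  Row 7 (Grace Harris): OK

Total errors: 2

2 errors


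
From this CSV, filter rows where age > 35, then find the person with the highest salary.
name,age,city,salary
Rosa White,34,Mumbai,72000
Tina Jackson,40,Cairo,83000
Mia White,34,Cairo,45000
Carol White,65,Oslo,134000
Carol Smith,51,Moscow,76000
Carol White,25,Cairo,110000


Filter: age > 35
Sort by: salary (descending)

Filtered records (3):
  Carol White, age 65, salary $134000
  Tina Jackson, age 40, salary $83000
  Carol Smith, age 51, salary $76000

Highest salary: Carol White ($134000)

Carol White


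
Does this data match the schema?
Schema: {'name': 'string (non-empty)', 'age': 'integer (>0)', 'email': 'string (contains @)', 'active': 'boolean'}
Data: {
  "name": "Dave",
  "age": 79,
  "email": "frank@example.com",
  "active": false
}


Validating each field against schema:
  name: OK (non-empty string)
  age: OK (positive integer)
  email: OK (string with @)
  active: OK (boolean)

Result: VALID

VALID


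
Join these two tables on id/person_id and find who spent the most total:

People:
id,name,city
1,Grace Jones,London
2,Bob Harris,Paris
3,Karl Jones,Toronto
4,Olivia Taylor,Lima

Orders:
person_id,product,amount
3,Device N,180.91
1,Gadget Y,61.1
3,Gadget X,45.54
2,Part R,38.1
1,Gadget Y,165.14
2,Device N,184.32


Join on: people.id = orders.person_id

Joined rows:
  Karl Jones (Toronto) bought Device N for $180.91
  Grace Jones (London) bought Gadget Y for $61.1
  Karl Jones (Toronto) bought Gadget X for $45.54
  Bob Harris (Paris) bought Part R for $38.1
  Grace Jones (London) bought Gadget Y for $165.14
  Bob Harris (Paris) bought Device N for $184.32

Total per person:
  Karl Jones: $226.45
  Grace Jones: $226.24
  Bob Harris: $222.42

Top spender: Karl Jones ($226.45)

Karl Jones ($226.45)


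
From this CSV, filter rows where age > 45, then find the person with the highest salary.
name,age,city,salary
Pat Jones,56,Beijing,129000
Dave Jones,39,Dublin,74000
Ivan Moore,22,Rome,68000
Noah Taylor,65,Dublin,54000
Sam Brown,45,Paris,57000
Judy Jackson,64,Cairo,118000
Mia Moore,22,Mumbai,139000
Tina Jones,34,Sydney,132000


Filter: age > 45
Sort by: salary (descending)

Filtered records (3):
  Pat Jones, age 56, salary $129000
  Judy Jackson, age 64, salary $118000
  Noah Taylor, age 65, salary $54000

Highest salary: Pat Jones ($129000)

Pat Jones


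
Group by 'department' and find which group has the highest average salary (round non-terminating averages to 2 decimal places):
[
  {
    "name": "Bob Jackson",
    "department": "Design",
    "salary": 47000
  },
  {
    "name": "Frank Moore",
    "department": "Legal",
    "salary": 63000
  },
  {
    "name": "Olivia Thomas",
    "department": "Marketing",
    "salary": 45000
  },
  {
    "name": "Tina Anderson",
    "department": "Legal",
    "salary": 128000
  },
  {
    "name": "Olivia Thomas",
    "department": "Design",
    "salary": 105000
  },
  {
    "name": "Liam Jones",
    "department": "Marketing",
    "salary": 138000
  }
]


Group by: department

Groups:
  Design: 2 people, avg salary = 152000/2 = $76000
  Legal: 2 people, avg salary = 191000/2 = $95500
  Marketing: 2 people, avg salary = 183000/2 = $91500

Highest average salary: Legal ($95500)

Legal ($95500)


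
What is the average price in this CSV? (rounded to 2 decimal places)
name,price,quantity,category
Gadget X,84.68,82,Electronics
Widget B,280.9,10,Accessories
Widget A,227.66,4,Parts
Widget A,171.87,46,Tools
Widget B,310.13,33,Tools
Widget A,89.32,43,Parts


Computing average price:
Values: [84.68, 280.9, 227.66, 171.87, 310.13, 89.32]
Sum = 1164.56
Count = 6
Average = 1164.56/6 ≈ 194.09 (rounded to 2 decimal places)

194.09


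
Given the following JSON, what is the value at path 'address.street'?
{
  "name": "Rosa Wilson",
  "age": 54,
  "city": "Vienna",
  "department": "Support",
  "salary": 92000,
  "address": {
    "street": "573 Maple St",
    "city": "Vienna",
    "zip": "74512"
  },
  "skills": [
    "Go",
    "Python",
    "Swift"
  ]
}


Query: address.street
Path: address -> street
Value: 573 Maple St

573 Maple St


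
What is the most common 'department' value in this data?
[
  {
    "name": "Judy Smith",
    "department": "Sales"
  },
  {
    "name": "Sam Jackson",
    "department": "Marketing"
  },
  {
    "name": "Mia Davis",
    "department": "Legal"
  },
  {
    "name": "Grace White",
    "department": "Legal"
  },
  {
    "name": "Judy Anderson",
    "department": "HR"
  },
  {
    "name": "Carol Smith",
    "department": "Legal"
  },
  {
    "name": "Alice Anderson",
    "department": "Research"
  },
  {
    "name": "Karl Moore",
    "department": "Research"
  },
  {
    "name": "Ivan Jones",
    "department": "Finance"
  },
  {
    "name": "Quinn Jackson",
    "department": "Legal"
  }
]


Counting 'department' values across 10 records:

  Legal: 4 ####
  Research: 2 ##
  Sales: 1 #
  Marketing: 1 #
  HR: 1 #
  Finance: 1 #

Most common: Legal (4 times)

Legal (4 times)


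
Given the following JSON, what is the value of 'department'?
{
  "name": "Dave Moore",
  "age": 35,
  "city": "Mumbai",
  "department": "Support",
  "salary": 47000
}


Looking up field 'department'
Value: Support

Support


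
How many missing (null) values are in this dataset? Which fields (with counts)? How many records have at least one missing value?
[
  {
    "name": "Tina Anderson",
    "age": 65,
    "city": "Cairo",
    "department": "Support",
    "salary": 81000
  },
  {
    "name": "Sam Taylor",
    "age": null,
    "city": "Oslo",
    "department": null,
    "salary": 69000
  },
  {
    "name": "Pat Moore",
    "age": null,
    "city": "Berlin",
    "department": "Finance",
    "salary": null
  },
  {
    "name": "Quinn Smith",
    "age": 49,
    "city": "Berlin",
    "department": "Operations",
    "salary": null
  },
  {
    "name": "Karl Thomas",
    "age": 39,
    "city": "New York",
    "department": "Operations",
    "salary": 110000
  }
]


Checking for missing (null) values in 5 records:

  Tina Anderson: complete
  Sam Taylor: age, department
  Pat Moore: age, salary
  Quinn Smith: salary
  Karl Thomas: complete

Per field:
  name: 0 missing
  age: 2 missing
  city: 0 missing
  department: 1 missing
  salary: 2 missing

Total missing values: 5
Records with any missing: 3

5 missing values (age: 2, department: 1, salary: 2); 3 incomplete records


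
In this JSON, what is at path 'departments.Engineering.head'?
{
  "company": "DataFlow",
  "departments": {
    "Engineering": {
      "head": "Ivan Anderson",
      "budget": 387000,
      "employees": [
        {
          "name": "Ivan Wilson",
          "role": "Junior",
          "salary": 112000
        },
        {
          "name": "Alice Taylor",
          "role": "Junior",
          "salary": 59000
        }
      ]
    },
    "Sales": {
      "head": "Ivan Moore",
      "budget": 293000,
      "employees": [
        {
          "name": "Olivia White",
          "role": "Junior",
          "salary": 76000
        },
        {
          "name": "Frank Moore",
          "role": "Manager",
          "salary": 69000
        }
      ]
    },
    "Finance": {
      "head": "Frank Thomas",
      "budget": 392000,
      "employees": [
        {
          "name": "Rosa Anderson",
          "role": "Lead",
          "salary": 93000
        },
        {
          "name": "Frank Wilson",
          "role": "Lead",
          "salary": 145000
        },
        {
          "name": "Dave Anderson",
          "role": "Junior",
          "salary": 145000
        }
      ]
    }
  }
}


Path: departments.Engineering.head

Navigate:
  -> departments
  -> Engineering
  -> head = 'Ivan Anderson'

Ivan Anderson


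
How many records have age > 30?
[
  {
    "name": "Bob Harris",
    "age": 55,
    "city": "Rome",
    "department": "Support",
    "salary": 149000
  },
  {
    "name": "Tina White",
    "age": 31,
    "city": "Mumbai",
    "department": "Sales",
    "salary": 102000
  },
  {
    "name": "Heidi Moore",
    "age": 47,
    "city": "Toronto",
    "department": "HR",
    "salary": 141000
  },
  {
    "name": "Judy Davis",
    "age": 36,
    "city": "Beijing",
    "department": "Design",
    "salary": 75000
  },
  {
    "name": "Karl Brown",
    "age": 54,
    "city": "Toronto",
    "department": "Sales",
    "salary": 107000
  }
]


Data: 5 records
Condition: age > 30

Checking each record:
  Bob Harris: 55 MATCH
  Tina White: 31 MATCH
  Heidi Moore: 47 MATCH
  Judy Davis: 36 MATCH
  Karl Brown: 54 MATCH

Count: 5

5


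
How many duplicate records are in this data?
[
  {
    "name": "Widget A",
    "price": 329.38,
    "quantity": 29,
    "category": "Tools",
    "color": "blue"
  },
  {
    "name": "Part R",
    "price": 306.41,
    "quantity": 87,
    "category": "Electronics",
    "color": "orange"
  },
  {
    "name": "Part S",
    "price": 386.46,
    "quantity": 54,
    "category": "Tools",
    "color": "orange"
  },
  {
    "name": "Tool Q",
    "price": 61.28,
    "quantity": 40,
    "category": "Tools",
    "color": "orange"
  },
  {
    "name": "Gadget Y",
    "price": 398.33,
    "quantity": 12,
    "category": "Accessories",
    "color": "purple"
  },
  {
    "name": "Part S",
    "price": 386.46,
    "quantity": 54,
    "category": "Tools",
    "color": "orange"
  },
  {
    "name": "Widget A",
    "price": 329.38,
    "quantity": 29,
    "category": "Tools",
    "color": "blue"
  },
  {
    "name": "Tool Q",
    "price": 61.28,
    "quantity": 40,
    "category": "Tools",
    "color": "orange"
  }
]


Checking 8 records for duplicates:

  Row 1: Widget A ($329.38, qty 29)
  Row 2: Part R ($306.41, qty 87)
  Row 3: Part S ($386.46, qty 54)
  Row 4: Tool Q ($61.28, qty 40)
  Row 5: Gadget Y ($398.33, qty 12)
  Row 6: Part S ($386.46, qty 54) <-- DUPLICATE
  Row 7: Widget A ($329.38, qty 29) <-- DUPLICATE
  Row 8: Tool Q ($61.28, qty 40) <-- DUPLICATE

Duplicates found: 3
Unique records: 5

3 duplicates, 5 unique


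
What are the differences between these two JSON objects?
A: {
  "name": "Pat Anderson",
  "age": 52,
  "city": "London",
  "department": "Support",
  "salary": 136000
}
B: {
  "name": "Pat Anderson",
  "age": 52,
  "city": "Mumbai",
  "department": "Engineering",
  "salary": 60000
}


Comparing each field (in key order):
  name: same
  age: same
  city: DIFFERENT
  department: DIFFERENT
  salary: DIFFERENT
Differences:
  city: London -> Mumbai
  department: Support -> Engineering
  salary: 136000 -> 60000

3 field(s) changed

3 changes: city, department, salary


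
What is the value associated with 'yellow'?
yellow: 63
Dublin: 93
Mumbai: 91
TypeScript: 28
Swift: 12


Looking up key 'yellow'
Value: 63

63


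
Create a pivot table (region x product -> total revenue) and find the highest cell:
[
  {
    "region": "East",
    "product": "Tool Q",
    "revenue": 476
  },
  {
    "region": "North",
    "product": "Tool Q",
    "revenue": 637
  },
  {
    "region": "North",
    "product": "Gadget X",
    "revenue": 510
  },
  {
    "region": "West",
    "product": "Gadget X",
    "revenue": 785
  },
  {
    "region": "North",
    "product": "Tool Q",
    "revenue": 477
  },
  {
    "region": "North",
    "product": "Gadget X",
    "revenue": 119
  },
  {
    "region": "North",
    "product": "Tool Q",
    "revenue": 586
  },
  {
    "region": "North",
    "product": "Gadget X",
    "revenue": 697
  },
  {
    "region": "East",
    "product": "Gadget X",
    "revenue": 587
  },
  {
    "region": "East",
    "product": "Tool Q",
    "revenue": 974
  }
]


Pivot: region (rows) x product (columns) -> total revenue

     Gadget X      Tool Q      
East           587          1450  
North         1326          1700  
West           785             0  

Highest: North / Tool Q = $1700

North / Tool Q = $1700


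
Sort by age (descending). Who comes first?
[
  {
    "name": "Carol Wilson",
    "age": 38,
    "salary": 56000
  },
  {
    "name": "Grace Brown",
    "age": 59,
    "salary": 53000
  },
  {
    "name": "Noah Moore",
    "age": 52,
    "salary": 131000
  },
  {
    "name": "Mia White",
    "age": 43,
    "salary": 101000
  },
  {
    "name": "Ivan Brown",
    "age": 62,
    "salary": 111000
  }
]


Sort by: age (descending)

Sorted order:
  1. Ivan Brown (age = 62)
  2. Grace Brown (age = 59)
  3. Noah Moore (age = 52)
  4. Mia White (age = 43)
  5. Carol Wilson (age = 38)

First: Ivan Brown

Ivan Brown


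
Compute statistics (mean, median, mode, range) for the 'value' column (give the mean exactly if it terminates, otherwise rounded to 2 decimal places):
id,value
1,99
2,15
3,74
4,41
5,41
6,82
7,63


Data: [99, 15, 74, 41, 41, 82, 63]
Count: 7
Sum: 415
Mean: 415/7 ≈ 59.29 (rounded to 2 decimal places)
Sorted: [15, 41, 41, 63, 74, 82, 99]
Median: 63.0
Mode: 41 (2 times)
Range: 99 - 15 = 84
Min: 15, Max: 99

mean≈59.29, median=63.0, mode=41, range=84


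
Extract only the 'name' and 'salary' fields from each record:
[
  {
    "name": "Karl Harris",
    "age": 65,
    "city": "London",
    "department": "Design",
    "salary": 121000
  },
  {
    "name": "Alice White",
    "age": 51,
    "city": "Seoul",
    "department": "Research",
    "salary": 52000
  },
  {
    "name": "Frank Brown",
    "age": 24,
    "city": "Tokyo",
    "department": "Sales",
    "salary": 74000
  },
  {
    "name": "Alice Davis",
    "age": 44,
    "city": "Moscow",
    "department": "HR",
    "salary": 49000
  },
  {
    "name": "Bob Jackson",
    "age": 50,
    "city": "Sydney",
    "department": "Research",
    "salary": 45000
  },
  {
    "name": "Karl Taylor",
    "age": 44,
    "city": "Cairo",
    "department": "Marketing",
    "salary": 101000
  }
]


Original: 6 records with fields: name, age, city, department, salary
Keep: ['name', 'salary']
Drop: ['age', 'city', 'department']
Result: 6 records, 2 fields each

[
  {
    "name": "Karl Harris",
    "salary": 121000
  },
  {
    "name": "Alice White",
    "salary": 52000
  },
  {
    "name": "Frank Brown",
    "salary": 74000
  },
  {
    "name": "Alice Davis",
    "salary": 49000
  },
  {
    "name": "Bob Jackson",
    "salary": 45000
  },
  {
    "name": "Karl Taylor",
    "salary": 101000
  }
]


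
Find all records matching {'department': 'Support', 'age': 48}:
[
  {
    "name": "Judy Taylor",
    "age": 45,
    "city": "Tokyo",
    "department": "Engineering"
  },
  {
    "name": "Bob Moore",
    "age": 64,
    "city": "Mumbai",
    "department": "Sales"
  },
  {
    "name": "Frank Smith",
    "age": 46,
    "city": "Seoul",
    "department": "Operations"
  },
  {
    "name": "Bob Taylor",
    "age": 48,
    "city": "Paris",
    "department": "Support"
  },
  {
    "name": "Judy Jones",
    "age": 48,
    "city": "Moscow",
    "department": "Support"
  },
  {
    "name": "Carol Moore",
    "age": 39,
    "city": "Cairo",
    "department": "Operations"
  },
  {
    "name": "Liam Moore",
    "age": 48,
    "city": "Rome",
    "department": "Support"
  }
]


Search criteria: {'department': 'Support', 'age': 48}

Checking 7 records:
  Judy Taylor: {department: Engineering, age: 45}
  Bob Moore: {department: Sales, age: 64}
  Frank Smith: {department: Operations, age: 46}
  Bob Taylor: {department: Support, age: 48} <-- MATCH
  Judy Jones: {department: Support, age: 48} <-- MATCH
  Carol Moore: {department: Operations, age: 39}
  Liam Moore: {department: Support, age: 48} <-- MATCH

Matches: ["Bob Taylor", "Judy Jones", "Liam Moore"]

["Bob Taylor", "Judy Jones", "Liam Moore"]


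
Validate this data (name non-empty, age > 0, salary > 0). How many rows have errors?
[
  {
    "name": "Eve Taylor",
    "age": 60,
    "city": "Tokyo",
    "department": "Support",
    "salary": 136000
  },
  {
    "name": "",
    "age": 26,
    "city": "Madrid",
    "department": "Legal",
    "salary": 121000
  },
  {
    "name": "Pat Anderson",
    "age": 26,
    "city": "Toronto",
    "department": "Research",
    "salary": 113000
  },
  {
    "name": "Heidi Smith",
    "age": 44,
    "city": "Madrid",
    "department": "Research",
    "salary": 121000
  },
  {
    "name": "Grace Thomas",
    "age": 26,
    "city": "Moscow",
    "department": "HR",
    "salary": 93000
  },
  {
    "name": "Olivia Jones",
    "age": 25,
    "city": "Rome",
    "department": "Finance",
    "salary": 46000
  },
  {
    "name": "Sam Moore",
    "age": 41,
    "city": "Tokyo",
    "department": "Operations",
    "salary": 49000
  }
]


Validating 7 records:
Rules: name non-empty, age > 0, salary > 0

  Row 1 (Eve Taylor): OK
  Row 2 (???): empty name
  Row 3 (Pat Anderson): OK
  Row 4 (Heidi Smith): OK
  Row 5 (Grace Thomas): OK
  Row 6 (Olivia Jones): OK
  Row 7 (Sam Moore): OK

Total errors: 1

1 errors


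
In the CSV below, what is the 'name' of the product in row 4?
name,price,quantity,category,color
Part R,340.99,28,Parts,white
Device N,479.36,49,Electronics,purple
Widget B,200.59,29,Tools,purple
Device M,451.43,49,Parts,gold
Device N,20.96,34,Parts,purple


Query: Row 4 ('Device M'), column 'name'
Value: Device M

Device M


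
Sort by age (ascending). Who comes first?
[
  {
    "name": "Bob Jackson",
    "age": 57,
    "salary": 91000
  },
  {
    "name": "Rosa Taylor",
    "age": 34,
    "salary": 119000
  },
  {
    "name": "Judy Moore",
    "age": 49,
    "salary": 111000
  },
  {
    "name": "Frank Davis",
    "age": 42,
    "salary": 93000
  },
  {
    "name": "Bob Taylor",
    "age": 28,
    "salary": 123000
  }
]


Sort by: age (ascending)

Sorted order:
  1. Bob Taylor (age = 28)
  2. Rosa Taylor (age = 34)
  3. Frank Davis (age = 42)
  4. Judy Moore (age = 49)
  5. Bob Jackson (age = 57)

First: Bob Taylor

Bob Taylor


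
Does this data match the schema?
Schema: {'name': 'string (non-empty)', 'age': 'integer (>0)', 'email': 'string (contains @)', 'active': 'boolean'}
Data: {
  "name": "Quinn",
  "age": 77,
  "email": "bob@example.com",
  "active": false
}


Validating each field against schema:
  name: OK (non-empty string)
  age: OK (positive integer)
  email: OK (string with @)
  active: OK (boolean)

Result: VALID

VALID


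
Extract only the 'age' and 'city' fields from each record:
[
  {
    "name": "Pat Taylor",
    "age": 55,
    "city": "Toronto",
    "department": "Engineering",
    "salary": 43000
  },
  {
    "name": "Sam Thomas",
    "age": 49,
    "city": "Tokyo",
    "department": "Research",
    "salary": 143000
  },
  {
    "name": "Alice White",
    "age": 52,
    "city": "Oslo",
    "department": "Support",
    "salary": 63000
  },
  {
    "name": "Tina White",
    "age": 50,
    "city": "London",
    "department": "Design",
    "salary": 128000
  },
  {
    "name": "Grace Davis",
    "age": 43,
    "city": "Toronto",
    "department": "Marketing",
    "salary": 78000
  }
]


Original: 5 records with fields: name, age, city, department, salary
Keep: ['age', 'city']
Drop: ['name', 'department', 'salary']
Result: 5 records, 2 fields each

[
  {
    "age": 55,
    "city": "Toronto"
  },
  {
    "age": 49,
    "city": "Tokyo"
  },
  {
    "age": 52,
    "city": "Oslo"
  },
  {
    "age": 50,
    "city": "London"
  },
  {
    "age": 43,
    "city": "Toronto"
  }
]


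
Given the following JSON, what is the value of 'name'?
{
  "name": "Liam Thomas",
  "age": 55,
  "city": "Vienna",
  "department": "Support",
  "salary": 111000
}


Looking up field 'name'
Value: Liam Thomas

Liam Thomas


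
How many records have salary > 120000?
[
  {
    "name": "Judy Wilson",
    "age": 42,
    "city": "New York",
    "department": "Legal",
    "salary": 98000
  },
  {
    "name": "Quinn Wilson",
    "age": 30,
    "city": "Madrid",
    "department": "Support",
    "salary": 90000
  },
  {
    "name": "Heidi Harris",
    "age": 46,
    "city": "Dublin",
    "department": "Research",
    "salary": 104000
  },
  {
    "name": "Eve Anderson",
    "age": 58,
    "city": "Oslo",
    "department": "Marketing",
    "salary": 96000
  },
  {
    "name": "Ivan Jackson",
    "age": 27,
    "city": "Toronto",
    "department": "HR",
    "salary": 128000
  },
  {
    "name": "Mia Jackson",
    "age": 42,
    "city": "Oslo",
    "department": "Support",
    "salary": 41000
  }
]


Data: 6 records
Condition: salary > 120000

Checking each record:
  Judy Wilson: 98000
  Quinn Wilson: 90000
  Heidi Harris: 104000
  Eve Anderson: 96000
  Ivan Jackson: 128000 MATCH
  Mia Jackson: 41000

Count: 1

1


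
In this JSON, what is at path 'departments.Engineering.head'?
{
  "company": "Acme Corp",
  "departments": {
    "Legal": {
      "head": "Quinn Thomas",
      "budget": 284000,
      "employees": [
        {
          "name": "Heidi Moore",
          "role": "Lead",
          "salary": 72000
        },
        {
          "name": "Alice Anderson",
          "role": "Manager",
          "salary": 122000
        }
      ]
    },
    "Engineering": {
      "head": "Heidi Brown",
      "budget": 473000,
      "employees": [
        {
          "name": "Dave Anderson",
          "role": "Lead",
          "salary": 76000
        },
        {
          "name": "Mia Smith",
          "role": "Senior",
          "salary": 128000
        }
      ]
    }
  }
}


Path: departments.Engineering.head

Navigate:
  -> departments
  -> Engineering
  -> head = 'Heidi Brown'

Heidi Brown


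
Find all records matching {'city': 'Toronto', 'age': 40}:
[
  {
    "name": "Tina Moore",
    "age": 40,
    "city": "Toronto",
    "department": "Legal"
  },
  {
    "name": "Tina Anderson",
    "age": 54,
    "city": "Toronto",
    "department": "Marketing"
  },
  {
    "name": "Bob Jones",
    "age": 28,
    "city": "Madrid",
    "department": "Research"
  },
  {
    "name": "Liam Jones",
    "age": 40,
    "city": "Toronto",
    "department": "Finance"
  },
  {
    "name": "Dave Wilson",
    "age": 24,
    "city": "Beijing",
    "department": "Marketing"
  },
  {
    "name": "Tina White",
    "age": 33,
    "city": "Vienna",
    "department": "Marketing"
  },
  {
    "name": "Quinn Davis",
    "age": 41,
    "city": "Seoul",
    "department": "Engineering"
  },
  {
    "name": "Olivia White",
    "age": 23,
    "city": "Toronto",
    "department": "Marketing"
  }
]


Search criteria: {'city': 'Toronto', 'age': 40}

Checking 8 records:
  Tina Moore: {city: Toronto, age: 40} <-- MATCH
  Tina Anderson: {city: Toronto, age: 54}
  Bob Jones: {city: Madrid, age: 28}
  Liam Jones: {city: Toronto, age: 40} <-- MATCH
  Dave Wilson: {city: Beijing, age: 24}
  Tina White: {city: Vienna, age: 33}
  Quinn Davis: {city: Seoul, age: 41}
  Olivia White: {city: Toronto, age: 23}

Matches: ["Tina Moore", "Liam Jones"]

["Tina Moore", "Liam Jones"]


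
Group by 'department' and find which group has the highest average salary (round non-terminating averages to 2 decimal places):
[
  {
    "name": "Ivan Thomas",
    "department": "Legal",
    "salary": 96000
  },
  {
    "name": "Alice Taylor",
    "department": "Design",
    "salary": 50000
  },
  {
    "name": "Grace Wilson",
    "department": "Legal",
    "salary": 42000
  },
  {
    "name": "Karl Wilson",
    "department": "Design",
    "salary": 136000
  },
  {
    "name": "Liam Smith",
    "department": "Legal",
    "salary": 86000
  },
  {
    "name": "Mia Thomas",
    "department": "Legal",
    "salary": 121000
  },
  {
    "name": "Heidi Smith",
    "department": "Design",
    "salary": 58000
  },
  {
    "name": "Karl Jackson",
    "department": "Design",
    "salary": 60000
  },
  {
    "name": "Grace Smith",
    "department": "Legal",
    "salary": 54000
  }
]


Group by: department

Groups:
  Design: 4 people, avg salary = 304000/4 = $76000
  Legal: 5 people, avg salary = 399000/5 = $79800

Highest average salary: Legal ($79800)

Legal ($79800)


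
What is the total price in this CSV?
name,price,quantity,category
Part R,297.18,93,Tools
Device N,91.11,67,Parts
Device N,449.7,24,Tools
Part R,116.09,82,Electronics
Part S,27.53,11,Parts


Computing total price:
Values: [297.18, 91.11, 449.7, 116.09, 27.53]
Sum = 981.61

981.61


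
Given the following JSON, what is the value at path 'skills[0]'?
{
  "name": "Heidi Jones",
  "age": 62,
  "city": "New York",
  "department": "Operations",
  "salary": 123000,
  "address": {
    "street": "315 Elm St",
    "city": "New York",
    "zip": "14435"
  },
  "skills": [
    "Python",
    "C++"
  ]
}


Query: skills[0]
Path: skills -> first element
Value: Python

Python
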